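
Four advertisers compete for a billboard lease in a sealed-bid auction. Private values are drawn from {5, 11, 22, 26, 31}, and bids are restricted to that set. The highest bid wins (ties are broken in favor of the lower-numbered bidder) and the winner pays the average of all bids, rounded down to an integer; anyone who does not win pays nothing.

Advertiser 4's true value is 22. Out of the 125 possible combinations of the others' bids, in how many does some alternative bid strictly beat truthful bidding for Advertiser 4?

37

Others bid (5, 5, 5): truth gives 13; bid 11 gives 16 > 13. Violating.
Others bid (5, 5, 22): truth gives 0; bid 26 gives 8 > 0. Violating.
Others bid (5, 5, 26): truth gives 0; bid 31 gives 6 > 0. Violating.
Others bid (5, 11, 22): truth gives 0; bid 26 gives 6 > 0. Violating.
Others bid (5, 5, 11): truth gives 12; no alternative beats it.
Others bid (5, 5, 31): truth gives 0; no alternative beats it.
(Checking all 125 profiles: 37 have a profitable deviation, 88 do not.)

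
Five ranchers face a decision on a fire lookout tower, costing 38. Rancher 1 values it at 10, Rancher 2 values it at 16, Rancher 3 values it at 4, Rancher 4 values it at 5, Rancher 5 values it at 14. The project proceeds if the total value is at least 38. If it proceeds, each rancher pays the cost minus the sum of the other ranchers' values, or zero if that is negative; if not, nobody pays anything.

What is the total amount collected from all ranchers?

Total value 49 ≥ cost 38, so it is built.
Rancher 1: others sum to 39; max(0, 38 - 39) = 0.
Rancher 2: others sum to 33; max(0, 38 - 33) = 5.
Rancher 3: others sum to 45; max(0, 38 - 45) = 0.
Rancher 4: others sum to 44; max(0, 38 - 44) = 0.
Rancher 5: others sum to 35; max(0, 38 - 35) = 3.
Total collected = 0 + 5 + 0 + 0 + 3 = 8.

8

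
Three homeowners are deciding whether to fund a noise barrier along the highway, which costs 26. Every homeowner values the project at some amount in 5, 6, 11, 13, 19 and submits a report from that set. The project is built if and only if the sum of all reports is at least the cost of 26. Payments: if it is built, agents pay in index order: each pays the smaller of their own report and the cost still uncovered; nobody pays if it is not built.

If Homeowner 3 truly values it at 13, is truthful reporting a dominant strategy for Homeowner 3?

Check each profile of the others' reports and compare truth against every alternative report.
Others report (11, 19): truth gives 13, best alternative gives 13.
Others report (13, 13): truth gives 13, best alternative gives 13.
Others report (13, 19): truth gives 13, best alternative gives 13.
Others report (19, 11): truth gives 13, best alternative gives 13.
Others report (19, 13): truth gives 13, best alternative gives 13.
Others report (19, 19): truth gives 13, best alternative gives 13.
(Remaining 19 profiles checked similarly; truth is weakly best in each.)
In every case the truthful report is at least as good as any alternative, so it is a dominant strategy.

Yes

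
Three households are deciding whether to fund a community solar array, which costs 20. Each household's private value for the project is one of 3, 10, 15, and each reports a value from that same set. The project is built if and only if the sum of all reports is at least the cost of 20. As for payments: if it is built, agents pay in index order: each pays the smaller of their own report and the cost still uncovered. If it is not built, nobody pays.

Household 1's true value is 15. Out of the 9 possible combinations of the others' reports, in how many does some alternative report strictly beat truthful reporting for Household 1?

8

Others report (3, 10): truth gives 0; report 10 gives 5 > 0. Violating.
Others report (3, 15): truth gives 0; report 3 gives 12 > 0. Violating.
Others report (10, 3): truth gives 0; report 10 gives 5 > 0. Violating.
Others report (10, 10): truth gives 0; report 3 gives 12 > 0. Violating.
Others report (3, 3): truth gives 0; no alternative beats it.
(Checking all 9 profiles: 8 have a profitable deviation, 1 does not.)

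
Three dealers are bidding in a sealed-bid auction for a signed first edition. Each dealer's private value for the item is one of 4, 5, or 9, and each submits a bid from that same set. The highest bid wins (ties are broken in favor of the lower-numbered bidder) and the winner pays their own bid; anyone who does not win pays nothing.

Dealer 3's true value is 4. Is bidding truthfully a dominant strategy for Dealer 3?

Check each profile of the others' bids and compare truth against every alternative bid.
Others bid (4, 4): truth gives 0, best alternative gives -1.
Others bid (4, 5): truth gives 0, best alternative gives 0.
Others bid (4, 9): truth gives 0, best alternative gives 0.
Others bid (5, 4): truth gives 0, best alternative gives 0.
Others bid (5, 5): truth gives 0, best alternative gives 0.
Others bid (5, 9): truth gives 0, best alternative gives 0.
(Remaining 3 profiles checked similarly; truth is weakly best in each.)
In every case the truthful bid is at least as good as any alternative, so it is a dominant strategy.

Yes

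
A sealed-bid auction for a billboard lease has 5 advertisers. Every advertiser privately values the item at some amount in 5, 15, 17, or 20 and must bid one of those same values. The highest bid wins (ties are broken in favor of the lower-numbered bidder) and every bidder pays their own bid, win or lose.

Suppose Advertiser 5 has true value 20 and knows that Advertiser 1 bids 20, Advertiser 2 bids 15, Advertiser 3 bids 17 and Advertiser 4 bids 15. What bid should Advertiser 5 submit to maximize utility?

Bid 5: loses but pays 5, utility -5.
Bid 15: loses but pays 15, utility -15.
Bid 17: loses but pays 17, utility -17.
Bid 20: loses but pays 20, utility -20.
The best choice is 5 with utility -5.

5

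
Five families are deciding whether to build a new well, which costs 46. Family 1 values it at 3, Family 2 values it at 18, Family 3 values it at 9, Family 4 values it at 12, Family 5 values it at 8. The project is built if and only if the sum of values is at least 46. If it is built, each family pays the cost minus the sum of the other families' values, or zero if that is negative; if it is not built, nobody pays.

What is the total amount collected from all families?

Total value 50 ≥ cost 46, so it is built.
Family 1: others sum to 47; max(0, 46 - 47) = 0.
Family 2: others sum to 32; max(0, 46 - 32) = 14.
Family 3: others sum to 41; max(0, 46 - 41) = 5.
Family 4: others sum to 38; max(0, 46 - 38) = 8.
Family 5: others sum to 42; max(0, 46 - 42) = 4.
Total collected = 0 + 14 + 5 + 8 + 4 = 31.

31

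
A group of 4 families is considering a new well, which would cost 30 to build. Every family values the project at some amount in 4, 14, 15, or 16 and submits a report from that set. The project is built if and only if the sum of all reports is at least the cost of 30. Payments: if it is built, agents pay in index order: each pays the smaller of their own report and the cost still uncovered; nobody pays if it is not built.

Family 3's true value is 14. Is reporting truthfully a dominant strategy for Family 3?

No

Consider the case where Family 1 reports 4, Family 2 reports 14 and Family 4 reports 14.
Truthful report 14: project built, pays 12, utility 14 - 12 = 2.
Report 4 instead: project built, pays 4, utility 14 - 4 = 10.
Since 10 > 2, reporting 4 is strictly better here, so truthful reporting is not dominant.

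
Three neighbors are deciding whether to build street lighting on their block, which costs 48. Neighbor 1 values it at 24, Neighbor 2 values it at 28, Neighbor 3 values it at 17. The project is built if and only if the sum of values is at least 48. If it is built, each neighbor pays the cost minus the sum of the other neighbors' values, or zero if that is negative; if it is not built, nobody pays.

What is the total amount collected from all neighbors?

10

Total value 69 ≥ cost 48, so it is built.
Neighbor 1: others sum to 45; max(0, 48 - 45) = 3.
Neighbor 2: others sum to 41; max(0, 48 - 41) = 7.
Neighbor 3: others sum to 52; max(0, 48 - 52) = 0.
Total collected = 3 + 7 + 0 = 10.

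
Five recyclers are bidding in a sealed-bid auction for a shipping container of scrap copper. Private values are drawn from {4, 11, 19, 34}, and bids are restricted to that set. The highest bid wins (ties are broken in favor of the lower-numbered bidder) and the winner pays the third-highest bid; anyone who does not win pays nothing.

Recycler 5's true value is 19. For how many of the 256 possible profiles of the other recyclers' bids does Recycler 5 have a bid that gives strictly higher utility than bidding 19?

32

Others bid (4, 4, 4, 19): truth gives 0; bid 34 gives 15 > 0. Violating.
Others bid (4, 4, 11, 19): truth gives 0; bid 34 gives 8 > 0. Violating.
Others bid (4, 4, 19, 4): truth gives 0; bid 34 gives 15 > 0. Violating.
Others bid (4, 4, 19, 11): truth gives 0; bid 34 gives 8 > 0. Violating.
Others bid (4, 4, 4, 4): truth gives 15; no alternative beats it.
Others bid (4, 4, 4, 11): truth gives 15; no alternative beats it.
(Checking all 256 profiles: 32 have a profitable deviation, 224 do not.)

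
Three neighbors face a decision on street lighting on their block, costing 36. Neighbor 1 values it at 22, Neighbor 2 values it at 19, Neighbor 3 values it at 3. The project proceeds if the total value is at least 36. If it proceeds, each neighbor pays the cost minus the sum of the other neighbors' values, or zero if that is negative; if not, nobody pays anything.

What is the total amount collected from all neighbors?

Total value 44 ≥ cost 36, so it is built.
Neighbor 1: others sum to 22; max(0, 36 - 22) = 14.
Neighbor 2: others sum to 25; max(0, 36 - 25) = 11.
Neighbor 3: others sum to 41; max(0, 36 - 41) = 0.
Total collected = 14 + 11 + 0 = 25.

25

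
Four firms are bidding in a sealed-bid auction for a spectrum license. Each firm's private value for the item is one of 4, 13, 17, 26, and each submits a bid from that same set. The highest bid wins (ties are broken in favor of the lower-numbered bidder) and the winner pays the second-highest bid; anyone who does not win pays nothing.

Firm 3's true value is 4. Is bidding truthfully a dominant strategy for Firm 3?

Check each profile of the others' bids and compare truth against every alternative bid.
Others bid (4, 4, 13): truth gives 0, best alternative gives -9.
Others bid (4, 4, 4): truth gives 0, best alternative gives 0.
Others bid (4, 4, 17): truth gives 0, best alternative gives 0.
Others bid (4, 4, 26): truth gives 0, best alternative gives 0.
Others bid (4, 13, 4): truth gives 0, best alternative gives 0.
Others bid (4, 13, 13): truth gives 0, best alternative gives 0.
(Remaining 58 profiles checked similarly; truth is weakly best in each.)
In every case the truthful bid is at least as good as any alternative, so it is a dominant strategy.

Yes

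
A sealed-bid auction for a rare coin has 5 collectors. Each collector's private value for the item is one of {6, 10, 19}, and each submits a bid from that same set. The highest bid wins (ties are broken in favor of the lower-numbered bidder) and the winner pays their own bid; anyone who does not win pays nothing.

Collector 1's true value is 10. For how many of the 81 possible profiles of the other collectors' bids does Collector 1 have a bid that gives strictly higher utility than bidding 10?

Others bid (6, 6, 6, 6): truth gives 0; bid 6 gives 4 > 0. Violating.
Others bid (6, 6, 6, 10): truth gives 0; no alternative beats it.
Others bid (6, 6, 6, 19): truth gives 0; no alternative beats it.
(Checking all 81 profiles: 1 has a profitable deviation, 80 do not.)

1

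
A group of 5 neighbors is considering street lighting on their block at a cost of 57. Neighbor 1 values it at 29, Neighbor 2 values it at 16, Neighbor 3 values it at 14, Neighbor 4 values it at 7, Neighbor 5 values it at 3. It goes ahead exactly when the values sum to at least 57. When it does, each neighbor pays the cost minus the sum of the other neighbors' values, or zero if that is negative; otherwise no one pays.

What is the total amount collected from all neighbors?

Total value 69 ≥ cost 57, so it is built.
Neighbor 1: others sum to 40; max(0, 57 - 40) = 17.
Neighbor 2: others sum to 53; max(0, 57 - 53) = 4.
Neighbor 3: others sum to 55; max(0, 57 - 55) = 2.
Neighbor 4: others sum to 62; max(0, 57 - 62) = 0.
Neighbor 5: others sum to 66; max(0, 57 - 66) = 0.
Total collected = 17 + 4 + 2 + 0 + 0 = 23.

23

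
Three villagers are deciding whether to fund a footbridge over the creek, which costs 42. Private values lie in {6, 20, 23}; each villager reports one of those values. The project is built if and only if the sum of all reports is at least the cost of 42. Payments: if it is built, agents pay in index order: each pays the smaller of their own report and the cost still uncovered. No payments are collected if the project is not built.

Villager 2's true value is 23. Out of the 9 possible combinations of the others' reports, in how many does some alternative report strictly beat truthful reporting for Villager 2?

Others report (6, 20): truth gives 0; report 20 gives 3 > 0. Violating.
Others report (6, 23): truth gives 0; report 20 gives 3 > 0. Violating.
Others report (20, 6): truth gives 1; report 20 gives 3 > 1. Violating.
Others report (20, 20): truth gives 1; report 6 gives 17 > 1. Violating.
Others report (6, 6): truth gives 0; no alternative beats it.
Others report (23, 6): truth gives 4; no alternative beats it.
(Checking all 9 profiles: 7 have a profitable deviation, 2 do not.)

7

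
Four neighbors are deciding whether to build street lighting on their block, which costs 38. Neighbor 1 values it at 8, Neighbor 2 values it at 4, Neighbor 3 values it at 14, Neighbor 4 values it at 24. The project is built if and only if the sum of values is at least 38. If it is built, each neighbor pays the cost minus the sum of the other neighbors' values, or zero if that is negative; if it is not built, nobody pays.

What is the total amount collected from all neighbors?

Total value 50 ≥ cost 38, so it is built.
Neighbor 1: others sum to 42; max(0, 38 - 42) = 0.
Neighbor 2: others sum to 46; max(0, 38 - 46) = 0.
Neighbor 3: others sum to 36; max(0, 38 - 36) = 2.
Neighbor 4: others sum to 26; max(0, 38 - 26) = 12.
Total collected = 0 + 0 + 2 + 12 = 14.

14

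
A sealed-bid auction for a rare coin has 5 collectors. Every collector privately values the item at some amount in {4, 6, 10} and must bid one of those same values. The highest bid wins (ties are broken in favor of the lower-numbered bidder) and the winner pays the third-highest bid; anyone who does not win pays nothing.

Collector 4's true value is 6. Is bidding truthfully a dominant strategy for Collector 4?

Consider the case where Collector 1 bids 4, Collector 2 bids 4, Collector 3 bids 4 and Collector 5 bids 10.
Truthful bid 6: loses, pays 0, utility 0.
Bid 10 instead: wins, pays 4, utility 6 - 4 = 2.
Since 2 > 0, bidding 10 is strictly better here, so truthful bidding is not dominant.

No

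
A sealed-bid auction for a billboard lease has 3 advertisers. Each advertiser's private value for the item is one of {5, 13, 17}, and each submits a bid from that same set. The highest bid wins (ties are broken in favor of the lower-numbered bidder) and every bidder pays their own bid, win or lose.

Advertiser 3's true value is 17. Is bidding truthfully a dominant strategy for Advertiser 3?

Consider the case where Advertiser 1 bids 5 and Advertiser 2 bids 5.
Truthful bid 17: wins, pays 17, utility 17 - 17 = 0.
Bid 13 instead: wins, pays 13, utility 17 - 13 = 4.
Since 4 > 0, bidding 13 is strictly better here, so truthful bidding is not dominant.

No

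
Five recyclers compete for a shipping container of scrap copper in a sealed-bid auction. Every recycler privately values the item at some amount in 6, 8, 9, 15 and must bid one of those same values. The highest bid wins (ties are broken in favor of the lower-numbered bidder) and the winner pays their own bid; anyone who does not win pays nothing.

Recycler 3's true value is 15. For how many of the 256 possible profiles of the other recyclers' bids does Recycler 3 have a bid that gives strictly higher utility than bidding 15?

Others bid (6, 6, 6, 6): truth gives 0; bid 8 gives 7 > 0. Violating.
Others bid (6, 6, 6, 8): truth gives 0; bid 8 gives 7 > 0. Violating.
Others bid (6, 6, 6, 9): truth gives 0; bid 9 gives 6 > 0. Violating.
Others bid (6, 6, 8, 6): truth gives 0; bid 8 gives 7 > 0. Violating.
Others bid (6, 6, 6, 15): truth gives 0; no alternative beats it.
Others bid (6, 6, 8, 15): truth gives 0; no alternative beats it.
(Checking all 256 profiles: 36 have a profitable deviation, 220 do not.)

36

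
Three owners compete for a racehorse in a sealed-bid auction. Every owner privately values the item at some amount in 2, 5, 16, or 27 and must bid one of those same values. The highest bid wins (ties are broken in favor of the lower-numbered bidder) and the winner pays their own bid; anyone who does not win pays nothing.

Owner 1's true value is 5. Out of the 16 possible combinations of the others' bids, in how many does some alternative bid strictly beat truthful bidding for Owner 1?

1

Others bid (2, 2): truth gives 0; bid 2 gives 3 > 0. Violating.
Others bid (2, 5): truth gives 0; no alternative beats it.
Others bid (2, 16): truth gives 0; no alternative beats it.
(Checking all 16 profiles: 1 has a profitable deviation, 15 do not.)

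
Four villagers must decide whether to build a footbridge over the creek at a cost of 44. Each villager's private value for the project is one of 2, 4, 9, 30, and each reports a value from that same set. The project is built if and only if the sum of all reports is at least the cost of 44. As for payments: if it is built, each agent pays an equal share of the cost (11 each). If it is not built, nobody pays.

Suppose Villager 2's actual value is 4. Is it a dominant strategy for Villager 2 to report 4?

Consider the case where Villager 1 reports 2, Villager 3 reports 9 and Villager 4 reports 30.
Truthful report 4: project built, pays 11, utility 4 - 11 = -7.
Report 2 instead: project not built, utility 0.
Since 0 > -7, reporting 2 is strictly better here, so truthful reporting is not dominant.

No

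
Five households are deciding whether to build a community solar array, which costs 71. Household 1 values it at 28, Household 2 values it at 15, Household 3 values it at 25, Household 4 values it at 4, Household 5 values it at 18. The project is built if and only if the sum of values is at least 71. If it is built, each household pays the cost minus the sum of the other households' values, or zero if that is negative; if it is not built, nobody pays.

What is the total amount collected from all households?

Total value 90 ≥ cost 71, so it is built.
Household 1: others sum to 62; max(0, 71 - 62) = 9.
Household 2: others sum to 75; max(0, 71 - 75) = 0.
Household 3: others sum to 65; max(0, 71 - 65) = 6.
Household 4: others sum to 86; max(0, 71 - 86) = 0.
Household 5: others sum to 72; max(0, 71 - 72) = 0.
Total collected = 9 + 0 + 6 + 0 + 0 = 15.

15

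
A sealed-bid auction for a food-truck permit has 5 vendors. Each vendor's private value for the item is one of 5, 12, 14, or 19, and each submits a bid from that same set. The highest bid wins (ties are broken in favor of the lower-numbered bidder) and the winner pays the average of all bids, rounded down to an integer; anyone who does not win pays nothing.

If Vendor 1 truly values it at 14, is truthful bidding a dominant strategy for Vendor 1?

Consider the case where Vendor 2 bids 5, Vendor 3 bids 5, Vendor 4 bids 5 and Vendor 5 bids 5.
Truthful bid 14: wins, pays 6, utility 14 - 6 = 8.
Bid 5 instead: wins, pays 5, utility 14 - 5 = 9.
Since 9 > 8, bidding 5 is strictly better here, so truthful bidding is not dominant.

No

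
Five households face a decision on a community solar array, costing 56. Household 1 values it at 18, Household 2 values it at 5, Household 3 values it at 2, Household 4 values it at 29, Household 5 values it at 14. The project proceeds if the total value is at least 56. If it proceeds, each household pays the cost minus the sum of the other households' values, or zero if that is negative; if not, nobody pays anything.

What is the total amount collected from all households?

25

Total value 68 ≥ cost 56, so it is built.
Household 1: others sum to 50; max(0, 56 - 50) = 6.
Household 2: others sum to 63; max(0, 56 - 63) = 0.
Household 3: others sum to 66; max(0, 56 - 66) = 0.
Household 4: others sum to 39; max(0, 56 - 39) = 17.
Household 5: others sum to 54; max(0, 56 - 54) = 2.
Total collected = 6 + 0 + 0 + 17 + 2 = 25.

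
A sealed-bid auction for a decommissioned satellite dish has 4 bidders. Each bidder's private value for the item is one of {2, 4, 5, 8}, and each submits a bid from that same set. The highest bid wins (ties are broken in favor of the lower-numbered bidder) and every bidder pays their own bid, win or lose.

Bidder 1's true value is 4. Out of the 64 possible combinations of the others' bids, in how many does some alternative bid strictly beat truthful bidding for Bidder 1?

Others bid (2, 2, 2): truth gives 0; bid 2 gives 2 > 0. Violating.
Others bid (2, 2, 5): truth gives -4; bid 5 gives -1 > -4. Violating.
Others bid (2, 2, 8): truth gives -4; bid 2 gives -2 > -4. Violating.
Others bid (2, 4, 5): truth gives -4; bid 5 gives -1 > -4. Violating.
Others bid (2, 2, 4): truth gives 0; no alternative beats it.
Others bid (2, 4, 2): truth gives 0; no alternative beats it.
(Checking all 64 profiles: 57 have a profitable deviation, 7 do not.)

57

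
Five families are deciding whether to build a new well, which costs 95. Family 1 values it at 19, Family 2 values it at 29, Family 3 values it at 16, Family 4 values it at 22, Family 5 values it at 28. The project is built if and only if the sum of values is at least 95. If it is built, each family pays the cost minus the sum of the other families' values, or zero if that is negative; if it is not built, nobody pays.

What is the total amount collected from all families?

Total value 114 ≥ cost 95, so it is built.
Family 1: others sum to 95; max(0, 95 - 95) = 0.
Family 2: others sum to 85; max(0, 95 - 85) = 10.
Family 3: others sum to 98; max(0, 95 - 98) = 0.
Family 4: others sum to 92; max(0, 95 - 92) = 3.
Family 5: others sum to 86; max(0, 95 - 86) = 9.
Total collected = 0 + 10 + 0 + 3 + 9 = 22.

22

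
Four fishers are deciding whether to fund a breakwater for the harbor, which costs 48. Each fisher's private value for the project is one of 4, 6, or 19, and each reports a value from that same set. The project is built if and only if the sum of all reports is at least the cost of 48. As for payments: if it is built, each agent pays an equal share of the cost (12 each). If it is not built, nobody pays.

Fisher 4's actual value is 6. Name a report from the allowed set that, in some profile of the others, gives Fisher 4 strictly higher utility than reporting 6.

Suppose Fisher 1 reports 4, Fisher 2 reports 19 and Fisher 3 reports 19.
Report 6: project built, pays 12, utility 6 - 12 = -6.
Report 4: project not built, utility 0.
So reporting 4 beats truth here (0 > -6).

4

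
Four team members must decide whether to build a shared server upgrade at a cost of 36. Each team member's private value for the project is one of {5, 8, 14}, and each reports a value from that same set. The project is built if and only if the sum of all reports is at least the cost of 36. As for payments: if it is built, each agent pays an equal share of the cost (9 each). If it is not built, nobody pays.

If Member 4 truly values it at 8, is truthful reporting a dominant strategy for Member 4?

No

Consider the case where Member 1 reports 8, Member 2 reports 8 and Member 3 reports 14.
Truthful report 8: project built, pays 9, utility 8 - 9 = -1.
Report 5 instead: project not built, utility 0.
Since 0 > -1, reporting 5 is strictly better here, so truthful reporting is not dominant.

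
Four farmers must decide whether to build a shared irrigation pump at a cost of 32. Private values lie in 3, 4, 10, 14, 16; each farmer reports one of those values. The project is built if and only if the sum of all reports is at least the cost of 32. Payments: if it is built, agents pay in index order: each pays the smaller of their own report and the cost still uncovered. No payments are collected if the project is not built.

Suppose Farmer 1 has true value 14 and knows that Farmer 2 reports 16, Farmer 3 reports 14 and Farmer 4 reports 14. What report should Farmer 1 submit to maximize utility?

Report 3: project built, pays 3, utility 14 - 3 = 11.
Report 4: project built, pays 4, utility 14 - 4 = 10.
Report 10: project built, pays 10, utility 14 - 10 = 4.
Report 14: project built, pays 14, utility 14 - 14 = 0.
Report 16: project built, pays 16, utility 14 - 16 = -2.
The best choice is 3 with utility 11.

3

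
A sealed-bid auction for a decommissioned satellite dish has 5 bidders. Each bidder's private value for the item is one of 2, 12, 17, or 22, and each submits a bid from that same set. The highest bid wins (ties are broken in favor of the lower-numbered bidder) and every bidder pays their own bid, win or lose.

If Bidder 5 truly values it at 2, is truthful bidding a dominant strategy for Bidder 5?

Check each profile of the others' bids and compare truth against every alternative bid.
Others bid (2, 2, 2, 12): truth gives -2, best alternative gives -12.
Others bid (2, 2, 2, 17): truth gives -2, best alternative gives -12.
Others bid (2, 2, 2, 22): truth gives -2, best alternative gives -12.
Others bid (2, 2, 12, 2): truth gives -2, best alternative gives -12.
Others bid (2, 2, 12, 12): truth gives -2, best alternative gives -12.
Others bid (2, 2, 12, 17): truth gives -2, best alternative gives -12.
(Remaining 250 profiles checked similarly; truth is weakly best in each.)
In every case the truthful bid is at least as good as any alternative, so it is a dominant strategy.

Yes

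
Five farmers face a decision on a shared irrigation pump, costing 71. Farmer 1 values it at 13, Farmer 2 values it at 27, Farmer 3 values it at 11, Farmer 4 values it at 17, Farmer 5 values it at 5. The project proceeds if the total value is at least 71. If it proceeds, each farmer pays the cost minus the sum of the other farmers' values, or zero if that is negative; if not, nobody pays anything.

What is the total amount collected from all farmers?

63

Total value 73 ≥ cost 71, so it is built.
Farmer 1: others sum to 60; max(0, 71 - 60) = 11.
Farmer 2: others sum to 46; max(0, 71 - 46) = 25.
Farmer 3: others sum to 62; max(0, 71 - 62) = 9.
Farmer 4: others sum to 56; max(0, 71 - 56) = 15.
Farmer 5: others sum to 68; max(0, 71 - 68) = 3.
Total collected = 11 + 25 + 9 + 15 + 3 = 63.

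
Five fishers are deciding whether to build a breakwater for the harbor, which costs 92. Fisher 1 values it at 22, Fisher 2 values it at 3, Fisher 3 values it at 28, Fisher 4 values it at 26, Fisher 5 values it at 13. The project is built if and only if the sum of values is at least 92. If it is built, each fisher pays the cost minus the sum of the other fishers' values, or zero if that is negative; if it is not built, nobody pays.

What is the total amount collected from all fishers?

Total value 92 ≥ cost 92, so it is built.
Fisher 1: others sum to 70; max(0, 92 - 70) = 22.
Fisher 2: others sum to 89; max(0, 92 - 89) = 3.
Fisher 3: others sum to 64; max(0, 92 - 64) = 28.
Fisher 4: others sum to 66; max(0, 92 - 66) = 26.
Fisher 5: others sum to 79; max(0, 92 - 79) = 13.
Total collected = 22 + 3 + 28 + 26 + 13 = 92.

92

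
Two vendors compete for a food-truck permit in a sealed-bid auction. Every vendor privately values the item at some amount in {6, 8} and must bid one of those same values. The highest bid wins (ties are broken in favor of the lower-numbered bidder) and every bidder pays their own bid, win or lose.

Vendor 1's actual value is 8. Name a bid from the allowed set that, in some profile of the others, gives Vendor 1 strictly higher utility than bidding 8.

6

Suppose Vendor 2 bids 6.
Bid 8: wins, pays 8, utility 8 - 8 = 0.
Bid 6: wins, pays 6, utility 8 - 6 = 2.
So bidding 6 beats truth here (2 > 0).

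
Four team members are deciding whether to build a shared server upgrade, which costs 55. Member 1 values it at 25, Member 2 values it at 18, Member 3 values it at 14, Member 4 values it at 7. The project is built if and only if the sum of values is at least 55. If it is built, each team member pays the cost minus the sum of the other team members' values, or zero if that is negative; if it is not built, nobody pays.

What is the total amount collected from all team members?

Total value 64 ≥ cost 55, so it is built.
Member 1: others sum to 39; max(0, 55 - 39) = 16.
Member 2: others sum to 46; max(0, 55 - 46) = 9.
Member 3: others sum to 50; max(0, 55 - 50) = 5.
Member 4: others sum to 57; max(0, 55 - 57) = 0.
Total collected = 16 + 9 + 5 + 0 = 30.

30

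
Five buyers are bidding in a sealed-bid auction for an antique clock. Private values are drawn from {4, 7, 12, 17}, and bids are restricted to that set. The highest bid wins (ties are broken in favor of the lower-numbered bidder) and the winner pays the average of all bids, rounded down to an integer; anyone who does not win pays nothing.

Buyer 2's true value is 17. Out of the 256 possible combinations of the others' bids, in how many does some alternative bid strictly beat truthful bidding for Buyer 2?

54

Others bid (4, 4, 4, 4): truth gives 11; bid 7 gives 13 > 11. Violating.
Others bid (4, 4, 4, 7): truth gives 10; bid 7 gives 12 > 10. Violating.
Others bid (4, 4, 4, 12): truth gives 9; bid 12 gives 10 > 9. Violating.
Others bid (4, 4, 7, 4): truth gives 10; bid 7 gives 12 > 10. Violating.
Others bid (4, 4, 4, 17): truth gives 8; no alternative beats it.
Others bid (4, 4, 7, 17): truth gives 8; no alternative beats it.
(Checking all 256 profiles: 54 have a profitable deviation, 202 do not.)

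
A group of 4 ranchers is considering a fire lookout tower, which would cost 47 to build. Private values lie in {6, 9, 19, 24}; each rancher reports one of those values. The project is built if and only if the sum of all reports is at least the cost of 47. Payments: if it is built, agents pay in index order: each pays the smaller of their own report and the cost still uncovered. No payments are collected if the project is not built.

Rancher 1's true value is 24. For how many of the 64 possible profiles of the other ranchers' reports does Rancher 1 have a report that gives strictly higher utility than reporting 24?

Others report (6, 6, 19): truth gives 0; report 19 gives 5 > 0. Violating.
Others report (6, 6, 24): truth gives 0; report 19 gives 5 > 0. Violating.
Others report (6, 9, 19): truth gives 0; report 19 gives 5 > 0. Violating.
Others report (6, 9, 24): truth gives 0; report 9 gives 15 > 0. Violating.
Others report (6, 6, 6): truth gives 0; no alternative beats it.
Others report (6, 6, 9): truth gives 0; no alternative beats it.
(Checking all 64 profiles: 56 have a profitable deviation, 8 do not.)

56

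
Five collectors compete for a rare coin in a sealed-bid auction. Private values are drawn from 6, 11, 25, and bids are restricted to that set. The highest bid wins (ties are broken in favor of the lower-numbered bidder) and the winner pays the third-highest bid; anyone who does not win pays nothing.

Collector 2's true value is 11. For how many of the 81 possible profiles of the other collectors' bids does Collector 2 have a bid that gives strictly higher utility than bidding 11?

4

Others bid (6, 6, 6, 25): truth gives 0; bid 25 gives 5 > 0. Violating.
Others bid (6, 6, 25, 6): truth gives 0; bid 25 gives 5 > 0. Violating.
Others bid (6, 25, 6, 6): truth gives 0; bid 25 gives 5 > 0. Violating.
Others bid (11, 6, 6, 6): truth gives 0; bid 25 gives 5 > 0. Violating.
Others bid (6, 6, 6, 6): truth gives 5; no alternative beats it.
Others bid (6, 6, 6, 11): truth gives 5; no alternative beats it.
(Checking all 81 profiles: 4 have a profitable deviation, 77 do not.)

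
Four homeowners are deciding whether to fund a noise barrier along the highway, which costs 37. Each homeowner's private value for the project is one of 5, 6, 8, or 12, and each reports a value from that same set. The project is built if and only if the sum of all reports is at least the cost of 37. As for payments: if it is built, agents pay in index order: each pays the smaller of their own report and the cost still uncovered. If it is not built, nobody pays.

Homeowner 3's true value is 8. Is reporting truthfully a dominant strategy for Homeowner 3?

No

Consider the case where Homeowner 1 reports 8, Homeowner 2 reports 12 and Homeowner 4 reports 12.
Truthful report 8: project built, pays 8, utility 8 - 8 = 0.
Report 5 instead: project built, pays 5, utility 8 - 5 = 3.
Since 3 > 0, reporting 5 is strictly better here, so truthful reporting is not dominant.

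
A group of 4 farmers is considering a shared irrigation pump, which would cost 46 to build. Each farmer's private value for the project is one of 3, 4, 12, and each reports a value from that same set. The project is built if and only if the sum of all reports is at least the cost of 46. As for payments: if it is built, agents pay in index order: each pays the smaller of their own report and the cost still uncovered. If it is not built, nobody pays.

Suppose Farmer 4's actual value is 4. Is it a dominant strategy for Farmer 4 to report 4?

Check each profile of the others' reports and compare truth against every alternative report.
Others report (3, 3, 3): truth gives 0, best alternative gives 0.
Others report (3, 3, 4): truth gives 0, best alternative gives 0.
Others report (3, 3, 12): truth gives 0, best alternative gives 0.
Others report (3, 4, 3): truth gives 0, best alternative gives 0.
Others report (3, 4, 4): truth gives 0, best alternative gives 0.
Others report (3, 4, 12): truth gives 0, best alternative gives 0.
(Remaining 21 profiles checked similarly; truth is weakly best in each.)
In every case the truthful report is at least as good as any alternative, so it is a dominant strategy.

Yes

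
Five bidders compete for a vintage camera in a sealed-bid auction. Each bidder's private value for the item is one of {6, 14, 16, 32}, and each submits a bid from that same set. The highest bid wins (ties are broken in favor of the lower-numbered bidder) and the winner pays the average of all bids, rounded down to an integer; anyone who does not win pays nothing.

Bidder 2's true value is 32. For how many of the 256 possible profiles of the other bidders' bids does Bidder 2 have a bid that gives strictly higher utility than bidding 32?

Others bid (6, 6, 6, 6): truth gives 21; bid 14 gives 25 > 21. Violating.
Others bid (6, 6, 6, 14): truth gives 20; bid 14 gives 23 > 20. Violating.
Others bid (6, 6, 6, 16): truth gives 19; bid 16 gives 22 > 19. Violating.
Others bid (6, 6, 14, 6): truth gives 20; bid 14 gives 23 > 20. Violating.
Others bid (6, 6, 6, 32): truth gives 16; no alternative beats it.
Others bid (6, 6, 14, 32): truth gives 14; no alternative beats it.
(Checking all 256 profiles: 54 have a profitable deviation, 202 do not.)

54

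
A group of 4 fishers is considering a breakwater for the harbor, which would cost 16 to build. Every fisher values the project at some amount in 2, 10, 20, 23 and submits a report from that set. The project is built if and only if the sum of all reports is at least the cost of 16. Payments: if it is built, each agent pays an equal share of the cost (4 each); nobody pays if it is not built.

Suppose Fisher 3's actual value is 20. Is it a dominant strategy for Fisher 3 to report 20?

Yes

Check each profile of the others' reports and compare truth against every alternative report.
Others report (2, 2, 2): truth gives 16, best alternative gives 16.
Others report (2, 2, 10): truth gives 16, best alternative gives 16.
Others report (2, 2, 20): truth gives 16, best alternative gives 16.
Others report (2, 2, 23): truth gives 16, best alternative gives 16.
Others report (2, 10, 2): truth gives 16, best alternative gives 16.
Others report (2, 10, 10): truth gives 16, best alternative gives 16.
(Remaining 58 profiles checked similarly; truth is weakly best in each.)
In every case the truthful report is at least as good as any alternative, so it is a dominant strategy.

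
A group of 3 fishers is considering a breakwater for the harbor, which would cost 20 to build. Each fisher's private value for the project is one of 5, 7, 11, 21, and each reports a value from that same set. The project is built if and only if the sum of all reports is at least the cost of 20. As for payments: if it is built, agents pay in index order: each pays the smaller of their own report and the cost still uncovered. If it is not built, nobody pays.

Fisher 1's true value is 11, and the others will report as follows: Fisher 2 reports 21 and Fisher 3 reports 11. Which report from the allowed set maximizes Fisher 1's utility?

5

Report 5: project built, pays 5, utility 11 - 5 = 6.
Report 7: project built, pays 7, utility 11 - 7 = 4.
Report 11: project built, pays 11, utility 11 - 11 = 0.
Report 21: project built, pays 20, utility 11 - 20 = -9.
The best choice is 5 with utility 6.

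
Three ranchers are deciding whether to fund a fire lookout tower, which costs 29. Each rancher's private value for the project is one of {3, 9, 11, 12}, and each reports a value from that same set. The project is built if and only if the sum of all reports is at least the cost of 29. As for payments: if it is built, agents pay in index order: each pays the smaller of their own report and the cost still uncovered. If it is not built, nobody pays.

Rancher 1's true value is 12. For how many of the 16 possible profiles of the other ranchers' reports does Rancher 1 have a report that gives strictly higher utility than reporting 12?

9

Others report (9, 9): truth gives 0; report 11 gives 1 > 0. Violating.
Others report (9, 11): truth gives 0; report 9 gives 3 > 0. Violating.
Others report (9, 12): truth gives 0; report 9 gives 3 > 0. Violating.
Others report (11, 9): truth gives 0; report 9 gives 3 > 0. Violating.
Others report (3, 3): truth gives 0; no alternative beats it.
Others report (3, 9): truth gives 0; no alternative beats it.
(Checking all 16 profiles: 9 have a profitable deviation, 7 do not.)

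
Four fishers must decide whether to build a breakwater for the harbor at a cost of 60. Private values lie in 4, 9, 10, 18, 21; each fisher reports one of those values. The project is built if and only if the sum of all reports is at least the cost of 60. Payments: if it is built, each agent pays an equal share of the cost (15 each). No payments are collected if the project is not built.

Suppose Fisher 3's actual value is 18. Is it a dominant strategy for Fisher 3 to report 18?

Consider the case where Fisher 1 reports 4, Fisher 2 reports 18 and Fisher 4 reports 18.
Truthful report 18: project not built, utility 0.
Report 21 instead: project built, pays 15, utility 18 - 15 = 3.
Since 3 > 0, reporting 21 is strictly better here, so truthful reporting is not dominant.

No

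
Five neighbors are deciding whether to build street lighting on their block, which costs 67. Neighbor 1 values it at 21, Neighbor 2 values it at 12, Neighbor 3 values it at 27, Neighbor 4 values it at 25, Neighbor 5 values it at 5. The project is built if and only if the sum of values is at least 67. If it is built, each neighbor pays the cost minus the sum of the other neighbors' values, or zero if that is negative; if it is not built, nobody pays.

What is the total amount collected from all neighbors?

6

Total value 90 ≥ cost 67, so it is built.
Neighbor 1: others sum to 69; max(0, 67 - 69) = 0.
Neighbor 2: others sum to 78; max(0, 67 - 78) = 0.
Neighbor 3: others sum to 63; max(0, 67 - 63) = 4.
Neighbor 4: others sum to 65; max(0, 67 - 65) = 2.
Neighbor 5: others sum to 85; max(0, 67 - 85) = 0.
Total collected = 0 + 0 + 4 + 2 + 0 = 6.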